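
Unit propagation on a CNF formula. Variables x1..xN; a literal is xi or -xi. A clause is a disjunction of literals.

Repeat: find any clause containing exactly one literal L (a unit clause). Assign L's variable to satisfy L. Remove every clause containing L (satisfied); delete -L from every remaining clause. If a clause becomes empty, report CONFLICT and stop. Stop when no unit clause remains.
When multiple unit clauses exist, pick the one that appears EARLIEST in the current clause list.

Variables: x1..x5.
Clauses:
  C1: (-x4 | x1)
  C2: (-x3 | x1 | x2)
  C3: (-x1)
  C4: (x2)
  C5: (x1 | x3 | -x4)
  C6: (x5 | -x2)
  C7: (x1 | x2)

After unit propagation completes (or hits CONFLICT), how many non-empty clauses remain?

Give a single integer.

Answer: 0

Derivation:
unit clause [-1] forces x1=F; simplify:
  drop 1 from [-4, 1] -> [-4]
  drop 1 from [-3, 1, 2] -> [-3, 2]
  drop 1 from [1, 3, -4] -> [3, -4]
  drop 1 from [1, 2] -> [2]
  satisfied 1 clause(s); 6 remain; assigned so far: [1]
unit clause [-4] forces x4=F; simplify:
  satisfied 2 clause(s); 4 remain; assigned so far: [1, 4]
unit clause [2] forces x2=T; simplify:
  drop -2 from [5, -2] -> [5]
  satisfied 3 clause(s); 1 remain; assigned so far: [1, 2, 4]
unit clause [5] forces x5=T; simplify:
  satisfied 1 clause(s); 0 remain; assigned so far: [1, 2, 4, 5]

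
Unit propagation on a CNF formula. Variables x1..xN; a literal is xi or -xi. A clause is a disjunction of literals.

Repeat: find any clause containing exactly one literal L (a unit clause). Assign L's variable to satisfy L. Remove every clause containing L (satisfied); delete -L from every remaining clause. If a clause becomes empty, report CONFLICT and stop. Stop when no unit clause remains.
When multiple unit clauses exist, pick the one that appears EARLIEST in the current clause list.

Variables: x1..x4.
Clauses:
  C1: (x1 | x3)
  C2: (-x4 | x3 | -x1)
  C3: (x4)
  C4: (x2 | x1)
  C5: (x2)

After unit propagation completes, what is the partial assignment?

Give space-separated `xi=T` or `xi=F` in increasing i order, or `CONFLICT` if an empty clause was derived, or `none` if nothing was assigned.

Answer: x2=T x4=T

Derivation:
unit clause [4] forces x4=T; simplify:
  drop -4 from [-4, 3, -1] -> [3, -1]
  satisfied 1 clause(s); 4 remain; assigned so far: [4]
unit clause [2] forces x2=T; simplify:
  satisfied 2 clause(s); 2 remain; assigned so far: [2, 4]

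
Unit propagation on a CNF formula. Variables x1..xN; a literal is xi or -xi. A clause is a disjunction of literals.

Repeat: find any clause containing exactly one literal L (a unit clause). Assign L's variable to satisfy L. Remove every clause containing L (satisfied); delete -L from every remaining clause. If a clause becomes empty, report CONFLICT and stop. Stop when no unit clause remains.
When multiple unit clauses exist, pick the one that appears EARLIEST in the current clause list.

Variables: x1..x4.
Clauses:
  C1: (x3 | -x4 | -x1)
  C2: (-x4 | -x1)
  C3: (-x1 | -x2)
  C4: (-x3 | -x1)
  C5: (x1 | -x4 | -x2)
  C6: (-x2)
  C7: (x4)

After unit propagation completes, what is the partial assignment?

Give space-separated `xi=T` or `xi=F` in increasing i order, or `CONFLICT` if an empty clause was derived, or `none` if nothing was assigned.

Answer: x1=F x2=F x4=T

Derivation:
unit clause [-2] forces x2=F; simplify:
  satisfied 3 clause(s); 4 remain; assigned so far: [2]
unit clause [4] forces x4=T; simplify:
  drop -4 from [3, -4, -1] -> [3, -1]
  drop -4 from [-4, -1] -> [-1]
  satisfied 1 clause(s); 3 remain; assigned so far: [2, 4]
unit clause [-1] forces x1=F; simplify:
  satisfied 3 clause(s); 0 remain; assigned so far: [1, 2, 4]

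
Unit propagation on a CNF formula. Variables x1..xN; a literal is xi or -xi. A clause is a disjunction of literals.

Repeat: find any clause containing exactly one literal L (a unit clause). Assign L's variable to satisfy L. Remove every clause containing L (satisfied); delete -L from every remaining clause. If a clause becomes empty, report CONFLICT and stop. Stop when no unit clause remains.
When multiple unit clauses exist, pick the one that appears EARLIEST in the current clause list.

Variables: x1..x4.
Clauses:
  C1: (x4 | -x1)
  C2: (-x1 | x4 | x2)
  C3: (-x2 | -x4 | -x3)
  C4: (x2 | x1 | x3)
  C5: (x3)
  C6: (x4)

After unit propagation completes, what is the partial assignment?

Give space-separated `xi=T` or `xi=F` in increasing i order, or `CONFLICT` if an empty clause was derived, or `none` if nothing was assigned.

Answer: x2=F x3=T x4=T

Derivation:
unit clause [3] forces x3=T; simplify:
  drop -3 from [-2, -4, -3] -> [-2, -4]
  satisfied 2 clause(s); 4 remain; assigned so far: [3]
unit clause [4] forces x4=T; simplify:
  drop -4 from [-2, -4] -> [-2]
  satisfied 3 clause(s); 1 remain; assigned so far: [3, 4]
unit clause [-2] forces x2=F; simplify:
  satisfied 1 clause(s); 0 remain; assigned so far: [2, 3, 4]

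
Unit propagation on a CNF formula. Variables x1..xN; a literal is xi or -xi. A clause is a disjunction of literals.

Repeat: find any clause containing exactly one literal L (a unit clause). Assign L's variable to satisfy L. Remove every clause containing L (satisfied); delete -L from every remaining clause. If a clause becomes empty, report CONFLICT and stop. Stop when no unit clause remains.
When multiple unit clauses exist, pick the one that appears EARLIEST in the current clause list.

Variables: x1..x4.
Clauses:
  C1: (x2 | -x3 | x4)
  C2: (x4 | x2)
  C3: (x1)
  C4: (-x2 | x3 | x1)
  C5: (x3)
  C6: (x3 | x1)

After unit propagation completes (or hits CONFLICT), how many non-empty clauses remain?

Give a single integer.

Answer: 2

Derivation:
unit clause [1] forces x1=T; simplify:
  satisfied 3 clause(s); 3 remain; assigned so far: [1]
unit clause [3] forces x3=T; simplify:
  drop -3 from [2, -3, 4] -> [2, 4]
  satisfied 1 clause(s); 2 remain; assigned so far: [1, 3]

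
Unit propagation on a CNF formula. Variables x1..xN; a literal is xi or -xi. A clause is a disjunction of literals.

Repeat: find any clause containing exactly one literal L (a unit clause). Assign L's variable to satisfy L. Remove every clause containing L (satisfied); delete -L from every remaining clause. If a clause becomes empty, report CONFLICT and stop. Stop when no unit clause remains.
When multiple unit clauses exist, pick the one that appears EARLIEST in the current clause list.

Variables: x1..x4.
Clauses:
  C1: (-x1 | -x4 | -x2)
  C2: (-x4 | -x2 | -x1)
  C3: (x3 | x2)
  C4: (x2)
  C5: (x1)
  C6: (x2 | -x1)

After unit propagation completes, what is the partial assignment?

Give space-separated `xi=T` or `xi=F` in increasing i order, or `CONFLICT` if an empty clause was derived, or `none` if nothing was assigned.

unit clause [2] forces x2=T; simplify:
  drop -2 from [-1, -4, -2] -> [-1, -4]
  drop -2 from [-4, -2, -1] -> [-4, -1]
  satisfied 3 clause(s); 3 remain; assigned so far: [2]
unit clause [1] forces x1=T; simplify:
  drop -1 from [-1, -4] -> [-4]
  drop -1 from [-4, -1] -> [-4]
  satisfied 1 clause(s); 2 remain; assigned so far: [1, 2]
unit clause [-4] forces x4=F; simplify:
  satisfied 2 clause(s); 0 remain; assigned so far: [1, 2, 4]

Answer: x1=T x2=T x4=F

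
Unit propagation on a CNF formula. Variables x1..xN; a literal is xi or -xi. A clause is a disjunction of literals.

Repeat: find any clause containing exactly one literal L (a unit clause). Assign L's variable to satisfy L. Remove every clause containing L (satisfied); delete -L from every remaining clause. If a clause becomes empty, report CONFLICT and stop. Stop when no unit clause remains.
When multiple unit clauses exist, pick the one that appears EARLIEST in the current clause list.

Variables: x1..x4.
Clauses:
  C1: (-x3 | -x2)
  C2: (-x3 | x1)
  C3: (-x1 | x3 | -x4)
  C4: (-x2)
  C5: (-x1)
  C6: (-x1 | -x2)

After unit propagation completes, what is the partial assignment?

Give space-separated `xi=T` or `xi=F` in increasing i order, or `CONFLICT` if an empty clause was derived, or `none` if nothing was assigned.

Answer: x1=F x2=F x3=F

Derivation:
unit clause [-2] forces x2=F; simplify:
  satisfied 3 clause(s); 3 remain; assigned so far: [2]
unit clause [-1] forces x1=F; simplify:
  drop 1 from [-3, 1] -> [-3]
  satisfied 2 clause(s); 1 remain; assigned so far: [1, 2]
unit clause [-3] forces x3=F; simplify:
  satisfied 1 clause(s); 0 remain; assigned so far: [1, 2, 3]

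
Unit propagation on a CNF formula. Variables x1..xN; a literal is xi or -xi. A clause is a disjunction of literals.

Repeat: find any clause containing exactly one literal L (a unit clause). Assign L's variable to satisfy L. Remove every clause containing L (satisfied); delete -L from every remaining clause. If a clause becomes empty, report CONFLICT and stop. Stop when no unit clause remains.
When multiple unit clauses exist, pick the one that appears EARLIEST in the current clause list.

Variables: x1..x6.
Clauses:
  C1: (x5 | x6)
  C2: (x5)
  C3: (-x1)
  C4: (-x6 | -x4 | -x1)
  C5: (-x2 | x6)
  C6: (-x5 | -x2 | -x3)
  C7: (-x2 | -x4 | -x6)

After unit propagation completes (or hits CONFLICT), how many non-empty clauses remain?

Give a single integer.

Answer: 3

Derivation:
unit clause [5] forces x5=T; simplify:
  drop -5 from [-5, -2, -3] -> [-2, -3]
  satisfied 2 clause(s); 5 remain; assigned so far: [5]
unit clause [-1] forces x1=F; simplify:
  satisfied 2 clause(s); 3 remain; assigned so far: [1, 5]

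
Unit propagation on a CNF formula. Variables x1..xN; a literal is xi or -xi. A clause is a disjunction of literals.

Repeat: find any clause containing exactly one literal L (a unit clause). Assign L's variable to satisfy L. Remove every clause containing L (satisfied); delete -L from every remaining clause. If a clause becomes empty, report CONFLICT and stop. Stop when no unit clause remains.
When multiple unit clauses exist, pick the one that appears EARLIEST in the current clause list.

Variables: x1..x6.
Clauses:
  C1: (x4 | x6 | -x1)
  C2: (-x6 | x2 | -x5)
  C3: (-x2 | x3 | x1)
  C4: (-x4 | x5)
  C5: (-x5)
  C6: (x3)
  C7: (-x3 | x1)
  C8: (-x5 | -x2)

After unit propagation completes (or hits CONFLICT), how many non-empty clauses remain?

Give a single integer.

Answer: 0

Derivation:
unit clause [-5] forces x5=F; simplify:
  drop 5 from [-4, 5] -> [-4]
  satisfied 3 clause(s); 5 remain; assigned so far: [5]
unit clause [-4] forces x4=F; simplify:
  drop 4 from [4, 6, -1] -> [6, -1]
  satisfied 1 clause(s); 4 remain; assigned so far: [4, 5]
unit clause [3] forces x3=T; simplify:
  drop -3 from [-3, 1] -> [1]
  satisfied 2 clause(s); 2 remain; assigned so far: [3, 4, 5]
unit clause [1] forces x1=T; simplify:
  drop -1 from [6, -1] -> [6]
  satisfied 1 clause(s); 1 remain; assigned so far: [1, 3, 4, 5]
unit clause [6] forces x6=T; simplify:
  satisfied 1 clause(s); 0 remain; assigned so far: [1, 3, 4, 5, 6]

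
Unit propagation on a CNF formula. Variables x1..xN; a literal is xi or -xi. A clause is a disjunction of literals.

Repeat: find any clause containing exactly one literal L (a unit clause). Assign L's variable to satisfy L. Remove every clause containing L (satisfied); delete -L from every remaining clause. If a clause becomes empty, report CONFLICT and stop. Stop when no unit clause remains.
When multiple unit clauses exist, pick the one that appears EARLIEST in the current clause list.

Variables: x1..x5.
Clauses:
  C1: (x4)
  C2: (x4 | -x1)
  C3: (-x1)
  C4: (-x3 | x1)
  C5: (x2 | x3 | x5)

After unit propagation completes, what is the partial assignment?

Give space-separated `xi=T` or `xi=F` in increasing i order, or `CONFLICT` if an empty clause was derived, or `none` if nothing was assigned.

Answer: x1=F x3=F x4=T

Derivation:
unit clause [4] forces x4=T; simplify:
  satisfied 2 clause(s); 3 remain; assigned so far: [4]
unit clause [-1] forces x1=F; simplify:
  drop 1 from [-3, 1] -> [-3]
  satisfied 1 clause(s); 2 remain; assigned so far: [1, 4]
unit clause [-3] forces x3=F; simplify:
  drop 3 from [2, 3, 5] -> [2, 5]
  satisfied 1 clause(s); 1 remain; assigned so far: [1, 3, 4]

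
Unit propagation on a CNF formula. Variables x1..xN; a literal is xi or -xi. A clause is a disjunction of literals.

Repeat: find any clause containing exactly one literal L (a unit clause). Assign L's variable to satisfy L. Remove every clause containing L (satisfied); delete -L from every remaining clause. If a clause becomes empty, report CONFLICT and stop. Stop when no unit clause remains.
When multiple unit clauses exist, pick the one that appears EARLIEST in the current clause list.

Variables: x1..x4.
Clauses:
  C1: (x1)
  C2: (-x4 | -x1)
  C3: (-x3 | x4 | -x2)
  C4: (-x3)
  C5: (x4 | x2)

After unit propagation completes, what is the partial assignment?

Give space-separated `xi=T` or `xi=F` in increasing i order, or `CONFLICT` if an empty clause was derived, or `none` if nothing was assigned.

unit clause [1] forces x1=T; simplify:
  drop -1 from [-4, -1] -> [-4]
  satisfied 1 clause(s); 4 remain; assigned so far: [1]
unit clause [-4] forces x4=F; simplify:
  drop 4 from [-3, 4, -2] -> [-3, -2]
  drop 4 from [4, 2] -> [2]
  satisfied 1 clause(s); 3 remain; assigned so far: [1, 4]
unit clause [-3] forces x3=F; simplify:
  satisfied 2 clause(s); 1 remain; assigned so far: [1, 3, 4]
unit clause [2] forces x2=T; simplify:
  satisfied 1 clause(s); 0 remain; assigned so far: [1, 2, 3, 4]

Answer: x1=T x2=T x3=F x4=F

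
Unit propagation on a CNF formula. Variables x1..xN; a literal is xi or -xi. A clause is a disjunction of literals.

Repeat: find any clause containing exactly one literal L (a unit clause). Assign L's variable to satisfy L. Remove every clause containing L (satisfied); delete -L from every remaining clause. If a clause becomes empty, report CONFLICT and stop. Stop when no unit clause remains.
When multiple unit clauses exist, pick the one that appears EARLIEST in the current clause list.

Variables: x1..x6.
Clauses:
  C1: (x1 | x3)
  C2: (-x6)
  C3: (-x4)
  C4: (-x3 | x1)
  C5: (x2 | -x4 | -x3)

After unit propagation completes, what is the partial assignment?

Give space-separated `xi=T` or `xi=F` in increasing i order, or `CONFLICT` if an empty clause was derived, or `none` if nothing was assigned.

Answer: x4=F x6=F

Derivation:
unit clause [-6] forces x6=F; simplify:
  satisfied 1 clause(s); 4 remain; assigned so far: [6]
unit clause [-4] forces x4=F; simplify:
  satisfied 2 clause(s); 2 remain; assigned so far: [4, 6]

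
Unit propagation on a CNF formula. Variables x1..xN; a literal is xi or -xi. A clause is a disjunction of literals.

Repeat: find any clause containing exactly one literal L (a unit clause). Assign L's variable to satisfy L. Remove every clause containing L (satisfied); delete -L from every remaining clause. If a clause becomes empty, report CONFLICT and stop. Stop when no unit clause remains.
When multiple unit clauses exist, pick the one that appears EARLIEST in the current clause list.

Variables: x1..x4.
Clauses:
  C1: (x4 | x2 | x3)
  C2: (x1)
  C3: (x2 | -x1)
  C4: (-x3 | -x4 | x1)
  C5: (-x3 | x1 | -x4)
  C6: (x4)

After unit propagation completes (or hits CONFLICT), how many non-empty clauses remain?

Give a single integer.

unit clause [1] forces x1=T; simplify:
  drop -1 from [2, -1] -> [2]
  satisfied 3 clause(s); 3 remain; assigned so far: [1]
unit clause [2] forces x2=T; simplify:
  satisfied 2 clause(s); 1 remain; assigned so far: [1, 2]
unit clause [4] forces x4=T; simplify:
  satisfied 1 clause(s); 0 remain; assigned so far: [1, 2, 4]

Answer: 0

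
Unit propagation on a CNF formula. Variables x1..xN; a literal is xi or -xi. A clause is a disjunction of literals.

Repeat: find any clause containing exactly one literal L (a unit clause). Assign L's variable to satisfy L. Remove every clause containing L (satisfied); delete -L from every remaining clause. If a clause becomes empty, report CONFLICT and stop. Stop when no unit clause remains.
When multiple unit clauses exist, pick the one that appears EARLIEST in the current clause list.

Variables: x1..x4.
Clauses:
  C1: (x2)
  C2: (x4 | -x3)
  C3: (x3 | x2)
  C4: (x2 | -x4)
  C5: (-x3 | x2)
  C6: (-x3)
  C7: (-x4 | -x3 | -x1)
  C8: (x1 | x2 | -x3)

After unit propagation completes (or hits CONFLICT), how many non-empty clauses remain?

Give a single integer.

unit clause [2] forces x2=T; simplify:
  satisfied 5 clause(s); 3 remain; assigned so far: [2]
unit clause [-3] forces x3=F; simplify:
  satisfied 3 clause(s); 0 remain; assigned so far: [2, 3]

Answer: 0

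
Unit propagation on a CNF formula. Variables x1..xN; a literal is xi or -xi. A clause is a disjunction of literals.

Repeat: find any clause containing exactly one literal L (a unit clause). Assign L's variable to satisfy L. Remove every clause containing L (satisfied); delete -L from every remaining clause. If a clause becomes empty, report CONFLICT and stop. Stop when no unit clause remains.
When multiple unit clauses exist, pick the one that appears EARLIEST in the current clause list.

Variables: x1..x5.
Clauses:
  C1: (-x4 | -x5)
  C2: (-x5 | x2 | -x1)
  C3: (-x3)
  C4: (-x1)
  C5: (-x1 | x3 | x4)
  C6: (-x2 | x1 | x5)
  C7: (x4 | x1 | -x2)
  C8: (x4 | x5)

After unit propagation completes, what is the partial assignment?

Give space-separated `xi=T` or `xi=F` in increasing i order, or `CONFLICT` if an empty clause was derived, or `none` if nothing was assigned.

unit clause [-3] forces x3=F; simplify:
  drop 3 from [-1, 3, 4] -> [-1, 4]
  satisfied 1 clause(s); 7 remain; assigned so far: [3]
unit clause [-1] forces x1=F; simplify:
  drop 1 from [-2, 1, 5] -> [-2, 5]
  drop 1 from [4, 1, -2] -> [4, -2]
  satisfied 3 clause(s); 4 remain; assigned so far: [1, 3]

Answer: x1=F x3=F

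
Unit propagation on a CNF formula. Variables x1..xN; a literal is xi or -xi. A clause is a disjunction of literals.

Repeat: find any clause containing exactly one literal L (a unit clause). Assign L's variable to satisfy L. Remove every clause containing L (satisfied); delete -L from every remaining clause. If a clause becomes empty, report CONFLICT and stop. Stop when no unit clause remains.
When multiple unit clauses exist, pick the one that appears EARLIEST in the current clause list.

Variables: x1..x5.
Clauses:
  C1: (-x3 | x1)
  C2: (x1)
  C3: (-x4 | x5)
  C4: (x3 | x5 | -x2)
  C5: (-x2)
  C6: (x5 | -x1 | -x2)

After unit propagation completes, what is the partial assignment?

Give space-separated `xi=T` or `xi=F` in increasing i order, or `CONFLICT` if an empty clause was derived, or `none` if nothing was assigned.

Answer: x1=T x2=F

Derivation:
unit clause [1] forces x1=T; simplify:
  drop -1 from [5, -1, -2] -> [5, -2]
  satisfied 2 clause(s); 4 remain; assigned so far: [1]
unit clause [-2] forces x2=F; simplify:
  satisfied 3 clause(s); 1 remain; assigned so far: [1, 2]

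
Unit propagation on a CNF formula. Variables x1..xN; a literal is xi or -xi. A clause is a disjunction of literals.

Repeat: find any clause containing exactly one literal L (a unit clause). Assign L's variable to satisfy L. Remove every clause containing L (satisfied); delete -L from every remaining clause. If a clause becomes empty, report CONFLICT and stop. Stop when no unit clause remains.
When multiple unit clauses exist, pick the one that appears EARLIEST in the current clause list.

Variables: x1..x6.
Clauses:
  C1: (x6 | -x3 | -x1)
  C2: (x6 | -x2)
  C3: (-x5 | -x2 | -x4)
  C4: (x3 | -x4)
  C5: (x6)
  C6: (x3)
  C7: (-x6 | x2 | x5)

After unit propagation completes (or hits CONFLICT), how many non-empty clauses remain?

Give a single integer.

unit clause [6] forces x6=T; simplify:
  drop -6 from [-6, 2, 5] -> [2, 5]
  satisfied 3 clause(s); 4 remain; assigned so far: [6]
unit clause [3] forces x3=T; simplify:
  satisfied 2 clause(s); 2 remain; assigned so far: [3, 6]

Answer: 2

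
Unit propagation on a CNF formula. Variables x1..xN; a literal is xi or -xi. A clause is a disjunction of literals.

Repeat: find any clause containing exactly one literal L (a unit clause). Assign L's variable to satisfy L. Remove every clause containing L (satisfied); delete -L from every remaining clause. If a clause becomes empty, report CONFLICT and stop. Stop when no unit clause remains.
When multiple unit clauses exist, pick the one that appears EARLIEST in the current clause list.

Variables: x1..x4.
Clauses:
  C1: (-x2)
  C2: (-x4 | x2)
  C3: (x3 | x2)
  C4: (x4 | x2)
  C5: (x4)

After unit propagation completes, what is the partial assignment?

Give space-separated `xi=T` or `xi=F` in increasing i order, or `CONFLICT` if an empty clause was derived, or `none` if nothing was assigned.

unit clause [-2] forces x2=F; simplify:
  drop 2 from [-4, 2] -> [-4]
  drop 2 from [3, 2] -> [3]
  drop 2 from [4, 2] -> [4]
  satisfied 1 clause(s); 4 remain; assigned so far: [2]
unit clause [-4] forces x4=F; simplify:
  drop 4 from [4] -> [] (empty!)
  drop 4 from [4] -> [] (empty!)
  satisfied 1 clause(s); 3 remain; assigned so far: [2, 4]
CONFLICT (empty clause)

Answer: CONFLICT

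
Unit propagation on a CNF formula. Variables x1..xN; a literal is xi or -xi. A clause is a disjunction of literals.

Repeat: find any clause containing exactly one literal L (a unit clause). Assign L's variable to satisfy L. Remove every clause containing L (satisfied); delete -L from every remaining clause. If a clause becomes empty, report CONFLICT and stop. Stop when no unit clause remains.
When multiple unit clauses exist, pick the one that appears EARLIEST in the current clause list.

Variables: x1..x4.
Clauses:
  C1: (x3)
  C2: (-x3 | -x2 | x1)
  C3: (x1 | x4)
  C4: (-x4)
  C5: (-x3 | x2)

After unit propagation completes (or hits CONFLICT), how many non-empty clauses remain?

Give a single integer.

unit clause [3] forces x3=T; simplify:
  drop -3 from [-3, -2, 1] -> [-2, 1]
  drop -3 from [-3, 2] -> [2]
  satisfied 1 clause(s); 4 remain; assigned so far: [3]
unit clause [-4] forces x4=F; simplify:
  drop 4 from [1, 4] -> [1]
  satisfied 1 clause(s); 3 remain; assigned so far: [3, 4]
unit clause [1] forces x1=T; simplify:
  satisfied 2 clause(s); 1 remain; assigned so far: [1, 3, 4]
unit clause [2] forces x2=T; simplify:
  satisfied 1 clause(s); 0 remain; assigned so far: [1, 2, 3, 4]

Answer: 0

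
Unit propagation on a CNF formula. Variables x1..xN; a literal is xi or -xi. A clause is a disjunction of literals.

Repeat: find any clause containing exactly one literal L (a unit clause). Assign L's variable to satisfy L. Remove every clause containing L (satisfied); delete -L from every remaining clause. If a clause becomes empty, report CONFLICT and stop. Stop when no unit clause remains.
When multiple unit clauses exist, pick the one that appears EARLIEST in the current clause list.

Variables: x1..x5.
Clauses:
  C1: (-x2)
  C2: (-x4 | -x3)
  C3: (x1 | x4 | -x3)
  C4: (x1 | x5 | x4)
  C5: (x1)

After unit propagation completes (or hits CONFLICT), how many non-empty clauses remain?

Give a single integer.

Answer: 1

Derivation:
unit clause [-2] forces x2=F; simplify:
  satisfied 1 clause(s); 4 remain; assigned so far: [2]
unit clause [1] forces x1=T; simplify:
  satisfied 3 clause(s); 1 remain; assigned so far: [1, 2]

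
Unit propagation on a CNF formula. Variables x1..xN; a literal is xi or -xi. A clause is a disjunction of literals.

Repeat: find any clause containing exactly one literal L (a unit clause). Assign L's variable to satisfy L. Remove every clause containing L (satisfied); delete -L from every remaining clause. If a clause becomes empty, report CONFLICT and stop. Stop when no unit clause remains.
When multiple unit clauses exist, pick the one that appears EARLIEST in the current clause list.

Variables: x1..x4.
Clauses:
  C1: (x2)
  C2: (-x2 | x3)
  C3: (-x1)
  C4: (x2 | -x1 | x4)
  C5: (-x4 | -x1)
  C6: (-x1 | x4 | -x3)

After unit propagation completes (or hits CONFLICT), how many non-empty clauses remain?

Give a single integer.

Answer: 0

Derivation:
unit clause [2] forces x2=T; simplify:
  drop -2 from [-2, 3] -> [3]
  satisfied 2 clause(s); 4 remain; assigned so far: [2]
unit clause [3] forces x3=T; simplify:
  drop -3 from [-1, 4, -3] -> [-1, 4]
  satisfied 1 clause(s); 3 remain; assigned so far: [2, 3]
unit clause [-1] forces x1=F; simplify:
  satisfied 3 clause(s); 0 remain; assigned so far: [1, 2, 3]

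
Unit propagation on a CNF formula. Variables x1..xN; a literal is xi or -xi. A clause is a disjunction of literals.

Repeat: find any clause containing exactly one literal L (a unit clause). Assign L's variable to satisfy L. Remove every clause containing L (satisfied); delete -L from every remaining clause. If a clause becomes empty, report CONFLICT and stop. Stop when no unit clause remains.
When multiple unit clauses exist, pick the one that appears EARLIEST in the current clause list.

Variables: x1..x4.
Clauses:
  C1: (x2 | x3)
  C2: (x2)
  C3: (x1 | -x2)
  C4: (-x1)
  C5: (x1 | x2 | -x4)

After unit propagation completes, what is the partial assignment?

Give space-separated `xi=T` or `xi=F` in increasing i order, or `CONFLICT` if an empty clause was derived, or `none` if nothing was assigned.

Answer: CONFLICT

Derivation:
unit clause [2] forces x2=T; simplify:
  drop -2 from [1, -2] -> [1]
  satisfied 3 clause(s); 2 remain; assigned so far: [2]
unit clause [1] forces x1=T; simplify:
  drop -1 from [-1] -> [] (empty!)
  satisfied 1 clause(s); 1 remain; assigned so far: [1, 2]
CONFLICT (empty clause)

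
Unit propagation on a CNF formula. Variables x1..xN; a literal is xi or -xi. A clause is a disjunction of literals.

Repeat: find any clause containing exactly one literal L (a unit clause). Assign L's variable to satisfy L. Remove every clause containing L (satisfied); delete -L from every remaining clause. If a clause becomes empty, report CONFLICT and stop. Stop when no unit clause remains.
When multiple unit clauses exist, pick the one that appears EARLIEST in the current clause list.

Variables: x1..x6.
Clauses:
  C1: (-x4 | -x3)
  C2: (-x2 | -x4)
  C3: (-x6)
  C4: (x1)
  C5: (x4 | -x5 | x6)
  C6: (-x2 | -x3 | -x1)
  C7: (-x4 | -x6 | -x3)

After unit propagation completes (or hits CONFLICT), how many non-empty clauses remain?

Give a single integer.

Answer: 4

Derivation:
unit clause [-6] forces x6=F; simplify:
  drop 6 from [4, -5, 6] -> [4, -5]
  satisfied 2 clause(s); 5 remain; assigned so far: [6]
unit clause [1] forces x1=T; simplify:
  drop -1 from [-2, -3, -1] -> [-2, -3]
  satisfied 1 clause(s); 4 remain; assigned so far: [1, 6]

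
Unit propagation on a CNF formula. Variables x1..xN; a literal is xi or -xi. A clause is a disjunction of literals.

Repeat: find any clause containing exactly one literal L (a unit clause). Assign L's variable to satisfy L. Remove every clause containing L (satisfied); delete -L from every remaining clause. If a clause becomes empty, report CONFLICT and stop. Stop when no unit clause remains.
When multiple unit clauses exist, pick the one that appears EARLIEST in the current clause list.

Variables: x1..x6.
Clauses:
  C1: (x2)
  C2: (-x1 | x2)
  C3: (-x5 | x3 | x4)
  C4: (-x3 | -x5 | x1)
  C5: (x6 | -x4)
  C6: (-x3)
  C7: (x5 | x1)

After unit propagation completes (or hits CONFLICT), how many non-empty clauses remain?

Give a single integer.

Answer: 3

Derivation:
unit clause [2] forces x2=T; simplify:
  satisfied 2 clause(s); 5 remain; assigned so far: [2]
unit clause [-3] forces x3=F; simplify:
  drop 3 from [-5, 3, 4] -> [-5, 4]
  satisfied 2 clause(s); 3 remain; assigned so far: [2, 3]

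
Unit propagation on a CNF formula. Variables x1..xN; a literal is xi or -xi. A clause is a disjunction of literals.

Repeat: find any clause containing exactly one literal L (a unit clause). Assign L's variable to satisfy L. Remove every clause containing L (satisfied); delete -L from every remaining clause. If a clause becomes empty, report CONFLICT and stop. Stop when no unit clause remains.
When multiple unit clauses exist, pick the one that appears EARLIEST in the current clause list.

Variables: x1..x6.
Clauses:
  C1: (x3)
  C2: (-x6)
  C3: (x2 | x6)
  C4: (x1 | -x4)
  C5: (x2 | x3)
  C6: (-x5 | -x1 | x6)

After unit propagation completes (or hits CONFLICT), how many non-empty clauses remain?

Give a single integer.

unit clause [3] forces x3=T; simplify:
  satisfied 2 clause(s); 4 remain; assigned so far: [3]
unit clause [-6] forces x6=F; simplify:
  drop 6 from [2, 6] -> [2]
  drop 6 from [-5, -1, 6] -> [-5, -1]
  satisfied 1 clause(s); 3 remain; assigned so far: [3, 6]
unit clause [2] forces x2=T; simplify:
  satisfied 1 clause(s); 2 remain; assigned so far: [2, 3, 6]

Answer: 2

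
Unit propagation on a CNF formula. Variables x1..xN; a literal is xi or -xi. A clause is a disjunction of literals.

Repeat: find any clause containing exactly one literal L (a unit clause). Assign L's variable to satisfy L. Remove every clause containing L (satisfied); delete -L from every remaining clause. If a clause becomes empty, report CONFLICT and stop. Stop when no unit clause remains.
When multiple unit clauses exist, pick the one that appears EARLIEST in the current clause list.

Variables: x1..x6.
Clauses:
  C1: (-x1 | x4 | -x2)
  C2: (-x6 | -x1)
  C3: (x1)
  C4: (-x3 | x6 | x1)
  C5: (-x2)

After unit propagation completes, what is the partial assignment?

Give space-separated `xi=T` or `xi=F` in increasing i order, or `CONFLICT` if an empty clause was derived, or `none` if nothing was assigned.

Answer: x1=T x2=F x6=F

Derivation:
unit clause [1] forces x1=T; simplify:
  drop -1 from [-1, 4, -2] -> [4, -2]
  drop -1 from [-6, -1] -> [-6]
  satisfied 2 clause(s); 3 remain; assigned so far: [1]
unit clause [-6] forces x6=F; simplify:
  satisfied 1 clause(s); 2 remain; assigned so far: [1, 6]
unit clause [-2] forces x2=F; simplify:
  satisfied 2 clause(s); 0 remain; assigned so far: [1, 2, 6]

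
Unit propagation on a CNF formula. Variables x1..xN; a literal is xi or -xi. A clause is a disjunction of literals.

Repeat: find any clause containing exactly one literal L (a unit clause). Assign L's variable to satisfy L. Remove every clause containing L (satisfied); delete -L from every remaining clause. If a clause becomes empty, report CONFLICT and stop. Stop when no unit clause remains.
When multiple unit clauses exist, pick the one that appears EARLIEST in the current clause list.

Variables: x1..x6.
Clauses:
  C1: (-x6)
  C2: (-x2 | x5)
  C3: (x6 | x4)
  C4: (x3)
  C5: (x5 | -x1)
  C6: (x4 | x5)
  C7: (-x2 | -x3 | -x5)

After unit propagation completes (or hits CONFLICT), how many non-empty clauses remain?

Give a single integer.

Answer: 3

Derivation:
unit clause [-6] forces x6=F; simplify:
  drop 6 from [6, 4] -> [4]
  satisfied 1 clause(s); 6 remain; assigned so far: [6]
unit clause [4] forces x4=T; simplify:
  satisfied 2 clause(s); 4 remain; assigned so far: [4, 6]
unit clause [3] forces x3=T; simplify:
  drop -3 from [-2, -3, -5] -> [-2, -5]
  satisfied 1 clause(s); 3 remain; assigned so far: [3, 4, 6]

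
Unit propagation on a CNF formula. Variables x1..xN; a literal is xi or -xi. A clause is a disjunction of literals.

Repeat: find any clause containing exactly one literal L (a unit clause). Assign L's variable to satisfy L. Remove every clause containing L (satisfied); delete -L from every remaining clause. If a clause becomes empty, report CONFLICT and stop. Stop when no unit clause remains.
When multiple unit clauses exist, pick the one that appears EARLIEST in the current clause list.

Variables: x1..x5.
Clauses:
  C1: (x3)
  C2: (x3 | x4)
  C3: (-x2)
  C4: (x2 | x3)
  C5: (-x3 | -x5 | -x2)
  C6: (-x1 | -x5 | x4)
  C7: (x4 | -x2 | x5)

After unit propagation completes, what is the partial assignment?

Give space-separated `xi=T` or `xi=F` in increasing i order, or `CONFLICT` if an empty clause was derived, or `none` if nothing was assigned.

unit clause [3] forces x3=T; simplify:
  drop -3 from [-3, -5, -2] -> [-5, -2]
  satisfied 3 clause(s); 4 remain; assigned so far: [3]
unit clause [-2] forces x2=F; simplify:
  satisfied 3 clause(s); 1 remain; assigned so far: [2, 3]

Answer: x2=F x3=T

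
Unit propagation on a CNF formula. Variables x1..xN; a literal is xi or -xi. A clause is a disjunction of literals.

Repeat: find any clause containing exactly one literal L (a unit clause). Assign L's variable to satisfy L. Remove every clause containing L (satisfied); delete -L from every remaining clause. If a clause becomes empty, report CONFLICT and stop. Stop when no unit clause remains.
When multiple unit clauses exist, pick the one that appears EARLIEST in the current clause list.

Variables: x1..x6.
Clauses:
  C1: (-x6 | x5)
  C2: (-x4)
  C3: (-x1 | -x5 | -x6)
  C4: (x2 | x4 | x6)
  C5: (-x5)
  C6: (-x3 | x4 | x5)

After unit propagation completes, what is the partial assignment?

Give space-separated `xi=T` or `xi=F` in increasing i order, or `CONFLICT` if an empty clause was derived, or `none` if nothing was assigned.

unit clause [-4] forces x4=F; simplify:
  drop 4 from [2, 4, 6] -> [2, 6]
  drop 4 from [-3, 4, 5] -> [-3, 5]
  satisfied 1 clause(s); 5 remain; assigned so far: [4]
unit clause [-5] forces x5=F; simplify:
  drop 5 from [-6, 5] -> [-6]
  drop 5 from [-3, 5] -> [-3]
  satisfied 2 clause(s); 3 remain; assigned so far: [4, 5]
unit clause [-6] forces x6=F; simplify:
  drop 6 from [2, 6] -> [2]
  satisfied 1 clause(s); 2 remain; assigned so far: [4, 5, 6]
unit clause [2] forces x2=T; simplify:
  satisfied 1 clause(s); 1 remain; assigned so far: [2, 4, 5, 6]
unit clause [-3] forces x3=F; simplify:
  satisfied 1 clause(s); 0 remain; assigned so far: [2, 3, 4, 5, 6]

Answer: x2=T x3=F x4=F x5=F x6=F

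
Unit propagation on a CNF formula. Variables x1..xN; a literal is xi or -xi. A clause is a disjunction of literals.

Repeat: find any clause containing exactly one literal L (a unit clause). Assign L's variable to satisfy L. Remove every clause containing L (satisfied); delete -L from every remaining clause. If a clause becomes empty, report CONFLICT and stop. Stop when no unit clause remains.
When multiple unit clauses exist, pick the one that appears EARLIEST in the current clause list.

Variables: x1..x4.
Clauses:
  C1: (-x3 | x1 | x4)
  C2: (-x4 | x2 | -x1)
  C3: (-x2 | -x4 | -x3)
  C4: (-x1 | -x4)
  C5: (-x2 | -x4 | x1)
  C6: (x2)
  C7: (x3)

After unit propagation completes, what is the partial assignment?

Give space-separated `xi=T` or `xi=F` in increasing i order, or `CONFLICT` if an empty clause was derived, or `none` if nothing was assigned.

Answer: x1=T x2=T x3=T x4=F

Derivation:
unit clause [2] forces x2=T; simplify:
  drop -2 from [-2, -4, -3] -> [-4, -3]
  drop -2 from [-2, -4, 1] -> [-4, 1]
  satisfied 2 clause(s); 5 remain; assigned so far: [2]
unit clause [3] forces x3=T; simplify:
  drop -3 from [-3, 1, 4] -> [1, 4]
  drop -3 from [-4, -3] -> [-4]
  satisfied 1 clause(s); 4 remain; assigned so far: [2, 3]
unit clause [-4] forces x4=F; simplify:
  drop 4 from [1, 4] -> [1]
  satisfied 3 clause(s); 1 remain; assigned so far: [2, 3, 4]
unit clause [1] forces x1=T; simplify:
  satisfied 1 clause(s); 0 remain; assigned so far: [1, 2, 3, 4]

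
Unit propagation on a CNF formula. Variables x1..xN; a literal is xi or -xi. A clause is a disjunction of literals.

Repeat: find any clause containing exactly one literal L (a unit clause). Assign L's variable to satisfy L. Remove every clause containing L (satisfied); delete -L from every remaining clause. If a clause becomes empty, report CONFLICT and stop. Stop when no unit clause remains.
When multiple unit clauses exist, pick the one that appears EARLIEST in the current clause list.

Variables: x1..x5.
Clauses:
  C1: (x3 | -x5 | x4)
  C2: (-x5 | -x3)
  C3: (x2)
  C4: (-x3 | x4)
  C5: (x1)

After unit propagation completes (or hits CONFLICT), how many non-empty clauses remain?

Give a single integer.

unit clause [2] forces x2=T; simplify:
  satisfied 1 clause(s); 4 remain; assigned so far: [2]
unit clause [1] forces x1=T; simplify:
  satisfied 1 clause(s); 3 remain; assigned so far: [1, 2]

Answer: 3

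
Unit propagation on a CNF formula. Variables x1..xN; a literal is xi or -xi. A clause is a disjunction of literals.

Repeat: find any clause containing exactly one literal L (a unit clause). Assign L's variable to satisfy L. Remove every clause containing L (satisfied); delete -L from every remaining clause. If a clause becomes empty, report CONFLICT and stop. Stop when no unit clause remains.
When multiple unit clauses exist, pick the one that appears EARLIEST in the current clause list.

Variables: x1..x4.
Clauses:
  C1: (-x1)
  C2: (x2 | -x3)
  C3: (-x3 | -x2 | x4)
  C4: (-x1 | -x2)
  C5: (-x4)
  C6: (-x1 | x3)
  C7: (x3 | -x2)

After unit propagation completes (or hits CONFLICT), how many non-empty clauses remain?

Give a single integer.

unit clause [-1] forces x1=F; simplify:
  satisfied 3 clause(s); 4 remain; assigned so far: [1]
unit clause [-4] forces x4=F; simplify:
  drop 4 from [-3, -2, 4] -> [-3, -2]
  satisfied 1 clause(s); 3 remain; assigned so far: [1, 4]

Answer: 3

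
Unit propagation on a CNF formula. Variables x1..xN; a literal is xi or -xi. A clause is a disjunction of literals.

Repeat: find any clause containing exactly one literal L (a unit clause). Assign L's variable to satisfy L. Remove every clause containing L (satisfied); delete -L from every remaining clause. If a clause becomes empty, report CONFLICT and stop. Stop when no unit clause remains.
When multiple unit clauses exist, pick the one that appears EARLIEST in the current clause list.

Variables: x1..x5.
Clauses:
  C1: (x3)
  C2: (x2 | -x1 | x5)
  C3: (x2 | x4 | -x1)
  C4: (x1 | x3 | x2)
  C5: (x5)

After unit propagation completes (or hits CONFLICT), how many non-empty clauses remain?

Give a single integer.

unit clause [3] forces x3=T; simplify:
  satisfied 2 clause(s); 3 remain; assigned so far: [3]
unit clause [5] forces x5=T; simplify:
  satisfied 2 clause(s); 1 remain; assigned so far: [3, 5]

Answer: 1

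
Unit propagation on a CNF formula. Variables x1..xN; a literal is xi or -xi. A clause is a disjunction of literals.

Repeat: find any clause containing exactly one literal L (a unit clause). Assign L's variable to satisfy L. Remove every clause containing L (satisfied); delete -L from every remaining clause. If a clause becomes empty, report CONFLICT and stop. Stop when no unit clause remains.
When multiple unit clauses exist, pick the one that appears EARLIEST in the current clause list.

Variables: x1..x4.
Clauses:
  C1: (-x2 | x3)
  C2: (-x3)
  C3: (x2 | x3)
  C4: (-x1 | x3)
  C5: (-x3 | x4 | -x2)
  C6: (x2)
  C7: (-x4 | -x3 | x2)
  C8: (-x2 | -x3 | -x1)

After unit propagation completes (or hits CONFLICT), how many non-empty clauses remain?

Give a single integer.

unit clause [-3] forces x3=F; simplify:
  drop 3 from [-2, 3] -> [-2]
  drop 3 from [2, 3] -> [2]
  drop 3 from [-1, 3] -> [-1]
  satisfied 4 clause(s); 4 remain; assigned so far: [3]
unit clause [-2] forces x2=F; simplify:
  drop 2 from [2] -> [] (empty!)
  drop 2 from [2] -> [] (empty!)
  satisfied 1 clause(s); 3 remain; assigned so far: [2, 3]
CONFLICT (empty clause)

Answer: 1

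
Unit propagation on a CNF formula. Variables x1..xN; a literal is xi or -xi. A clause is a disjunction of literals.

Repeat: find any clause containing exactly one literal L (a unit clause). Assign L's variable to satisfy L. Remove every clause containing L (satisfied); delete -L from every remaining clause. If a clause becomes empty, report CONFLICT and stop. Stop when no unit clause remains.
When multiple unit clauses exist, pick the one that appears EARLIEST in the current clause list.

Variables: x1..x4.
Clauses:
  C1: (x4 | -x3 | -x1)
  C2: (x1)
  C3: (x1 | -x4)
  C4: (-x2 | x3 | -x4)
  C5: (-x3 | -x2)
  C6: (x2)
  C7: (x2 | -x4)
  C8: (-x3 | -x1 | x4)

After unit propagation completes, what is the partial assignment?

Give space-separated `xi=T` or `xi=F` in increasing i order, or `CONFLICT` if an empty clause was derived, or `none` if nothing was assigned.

unit clause [1] forces x1=T; simplify:
  drop -1 from [4, -3, -1] -> [4, -3]
  drop -1 from [-3, -1, 4] -> [-3, 4]
  satisfied 2 clause(s); 6 remain; assigned so far: [1]
unit clause [2] forces x2=T; simplify:
  drop -2 from [-2, 3, -4] -> [3, -4]
  drop -2 from [-3, -2] -> [-3]
  satisfied 2 clause(s); 4 remain; assigned so far: [1, 2]
unit clause [-3] forces x3=F; simplify:
  drop 3 from [3, -4] -> [-4]
  satisfied 3 clause(s); 1 remain; assigned so far: [1, 2, 3]
unit clause [-4] forces x4=F; simplify:
  satisfied 1 clause(s); 0 remain; assigned so far: [1, 2, 3, 4]

Answer: x1=T x2=T x3=F x4=F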